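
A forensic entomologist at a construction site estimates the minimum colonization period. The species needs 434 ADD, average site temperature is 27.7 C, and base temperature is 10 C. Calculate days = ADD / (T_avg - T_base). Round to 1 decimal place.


Insect development time:
Effective temperature = avg_temp - T_base = 27.7 - 10 = 17.7 C
Days = ADD / effective_temp = 434 / 17.7 = 24.5 days

24.5


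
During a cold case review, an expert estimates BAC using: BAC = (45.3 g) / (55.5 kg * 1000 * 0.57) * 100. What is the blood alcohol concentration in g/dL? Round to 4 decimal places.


Applying the Widmark formula:
BAC = (dose_g / (body_wt * 1000 * r)) * 100
Denominator = 55.5 * 1000 * 0.57 = 31635
BAC = (45.3 / 31635) * 100
BAC = 0.1432 g/dL

0.1432


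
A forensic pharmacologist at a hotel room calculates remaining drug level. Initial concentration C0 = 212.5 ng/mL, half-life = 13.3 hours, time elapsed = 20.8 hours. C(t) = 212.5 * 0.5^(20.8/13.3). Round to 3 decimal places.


Drug concentration decay:
Number of half-lives = t / t_half = 20.8 / 13.3 = 1.56391
Decay factor = 0.5^1.56391 = 0.33823316
C(t) = 212.5 * 0.33823316 = 71.875 ng/mL

71.875


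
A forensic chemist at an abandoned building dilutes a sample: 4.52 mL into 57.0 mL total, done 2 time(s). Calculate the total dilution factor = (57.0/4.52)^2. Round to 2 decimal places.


Dilution factor calculation:
Single dilution = V_total / V_sample = 57.0 / 4.52 ≈ 12.610619
Number of dilutions = 2
Total DF = (57.0 / 4.52)^2 (full precision, rounded at the end) = 159.03

159.03


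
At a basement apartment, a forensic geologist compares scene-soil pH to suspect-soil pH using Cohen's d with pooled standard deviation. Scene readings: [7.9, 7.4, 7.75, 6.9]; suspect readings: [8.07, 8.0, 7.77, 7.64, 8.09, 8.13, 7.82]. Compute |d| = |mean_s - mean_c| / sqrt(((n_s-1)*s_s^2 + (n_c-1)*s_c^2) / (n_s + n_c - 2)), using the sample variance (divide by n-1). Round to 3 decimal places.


Pooled-variance Cohen's d for soil pH comparison:
Scene mean = 29.95 / 4 = 7.4875
Suspect mean = 55.52 / 7 = 7.931429
Scene sample variance s_s^2 = 0.197292
Suspect sample variance s_c^2 = 0.035314
Pooled variance = ((n_s-1)*s_s^2 + (n_c-1)*s_c^2) / (n_s + n_c - 2) = 0.089307
Pooled SD = sqrt(0.089307) = 0.298843
Mean difference = -0.443929
|d| = |-0.443929| / 0.298843 = 1.485

1.485


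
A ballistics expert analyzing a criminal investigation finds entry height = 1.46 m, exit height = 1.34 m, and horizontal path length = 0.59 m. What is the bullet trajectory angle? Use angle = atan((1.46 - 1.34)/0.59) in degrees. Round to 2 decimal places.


Bullet trajectory angle:
Height difference = 1.46 - 1.34 = 0.12 m
angle = atan(0.12 / 0.59)
angle = atan(0.20339)
angle = 11.50 degrees

11.50


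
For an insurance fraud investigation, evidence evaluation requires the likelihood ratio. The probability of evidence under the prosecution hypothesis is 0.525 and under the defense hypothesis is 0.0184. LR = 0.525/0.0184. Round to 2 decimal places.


Likelihood ratio calculation:
LR = P(E|Hp) / P(E|Hd)
LR = 0.525 / 0.0184
LR = 28.53

28.53


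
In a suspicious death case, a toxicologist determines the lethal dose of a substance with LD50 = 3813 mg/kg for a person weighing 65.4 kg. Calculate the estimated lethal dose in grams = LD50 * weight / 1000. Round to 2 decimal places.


Lethal dose calculation:
Lethal dose = LD50 * body_weight / 1000
= 3813 * 65.4 / 1000
= 249370.2 / 1000
= 249.37 g

249.37


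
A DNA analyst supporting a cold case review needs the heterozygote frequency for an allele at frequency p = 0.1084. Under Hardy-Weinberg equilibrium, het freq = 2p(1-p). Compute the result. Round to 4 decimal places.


Hardy-Weinberg heterozygote frequency:
q = 1 - p = 1 - 0.1084 = 0.8916
2pq = 2 * 0.1084 * 0.8916 = 0.1933

0.1933


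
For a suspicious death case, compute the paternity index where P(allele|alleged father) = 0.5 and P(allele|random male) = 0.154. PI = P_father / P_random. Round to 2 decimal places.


Paternity Index calculation:
PI = P(allele|father) / P(allele|random)
PI = 0.5 / 0.154
PI = 3.25

3.25


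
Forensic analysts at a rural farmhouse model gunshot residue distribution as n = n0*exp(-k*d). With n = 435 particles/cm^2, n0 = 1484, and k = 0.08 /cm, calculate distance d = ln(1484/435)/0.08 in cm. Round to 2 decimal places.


GSR distance calculation:
n0/n = 1484 / 435 = 3.411494
ln(n0/n) = 1.22715
d = 1.22715 / 0.08 = 15.34 cm

15.34


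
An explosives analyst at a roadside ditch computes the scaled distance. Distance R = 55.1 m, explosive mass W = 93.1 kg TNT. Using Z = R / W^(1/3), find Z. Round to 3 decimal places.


Scaled distance calculation:
W^(1/3) = 93.1^(1/3) = 4.532278
Z = R / W^(1/3) = 55.1 / 4.532278
Z = 12.157 m/kg^(1/3)

12.157


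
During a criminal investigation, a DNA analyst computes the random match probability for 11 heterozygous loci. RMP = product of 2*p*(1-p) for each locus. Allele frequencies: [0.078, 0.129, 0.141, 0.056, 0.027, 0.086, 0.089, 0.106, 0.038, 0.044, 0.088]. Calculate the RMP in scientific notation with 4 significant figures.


Computing RMP for 11 loci:
Locus 1: 2 * 0.078 * 0.922 = 0.143832
Locus 2: 2 * 0.129 * 0.871 = 0.224718
Locus 3: 2 * 0.141 * 0.859 = 0.242238
Locus 4: 2 * 0.056 * 0.944 = 0.105728
Locus 5: 2 * 0.027 * 0.973 = 0.052542
Locus 6: 2 * 0.086 * 0.914 = 0.157208
Locus 7: 2 * 0.089 * 0.911 = 0.162158
Locus 8: 2 * 0.106 * 0.894 = 0.189528
Locus 9: 2 * 0.038 * 0.962 = 0.073112
Locus 10: 2 * 0.044 * 0.956 = 0.084128
Locus 11: 2 * 0.088 * 0.912 = 0.160512
RMP = 2.075e-10

2.075e-10


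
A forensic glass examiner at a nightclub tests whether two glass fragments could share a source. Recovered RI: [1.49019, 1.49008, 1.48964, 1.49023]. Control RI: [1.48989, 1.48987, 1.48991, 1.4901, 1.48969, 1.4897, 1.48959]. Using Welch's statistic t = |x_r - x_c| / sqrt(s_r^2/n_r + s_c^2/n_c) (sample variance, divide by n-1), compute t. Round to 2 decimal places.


Welch's t-criterion for glass RI comparison:
Recovered mean = sum / n_r = 5.96014 / 4 = 1.490035
Control mean = sum / n_c = 10.42875 / 7 = 1.4898214
Recovered sample variance s_r^2 = 7.33667e-08
Control sample variance s_c^2 = 2.9681e-08
Welch SE (unpooled) = sqrt(s_r^2/n_r + s_c^2/n_c) = sqrt(1.83417e-08 + 4.24014e-09) = sqrt(2.25818e-08) = 0.000150272
|mean_r - mean_c| = 0.000213571
t = 0.000213571 / 0.000150272 = 1.42

1.42


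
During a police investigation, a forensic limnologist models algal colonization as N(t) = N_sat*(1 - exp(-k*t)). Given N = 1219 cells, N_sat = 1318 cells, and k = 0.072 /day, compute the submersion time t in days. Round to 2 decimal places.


PMSI from diatom colonization curve:
N / N_sat = 1219 / 1318 = 0.924886
1 - N/N_sat = 0.075114
ln(1 - N/N_sat) = -2.588748
t = -ln(1 - N/N_sat) / k = -(-2.588748) / 0.072 = 35.95 days

35.95


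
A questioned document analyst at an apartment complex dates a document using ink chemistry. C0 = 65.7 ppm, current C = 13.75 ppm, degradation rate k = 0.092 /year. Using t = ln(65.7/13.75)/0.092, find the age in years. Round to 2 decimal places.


Document age estimation:
C0/C = 65.7 / 13.75 = 4.778182
ln(C0/C) = 1.56406
t = 1.56406 / 0.092 = 17.00 years

17.00


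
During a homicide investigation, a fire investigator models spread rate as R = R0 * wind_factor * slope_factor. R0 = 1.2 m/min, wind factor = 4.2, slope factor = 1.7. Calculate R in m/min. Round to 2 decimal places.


Fire spread rate calculation:
R = R0 * wind_factor * slope_factor
= 1.2 * 4.2 * 1.7
= 5.04 * 1.7
= 8.57 m/min

8.57


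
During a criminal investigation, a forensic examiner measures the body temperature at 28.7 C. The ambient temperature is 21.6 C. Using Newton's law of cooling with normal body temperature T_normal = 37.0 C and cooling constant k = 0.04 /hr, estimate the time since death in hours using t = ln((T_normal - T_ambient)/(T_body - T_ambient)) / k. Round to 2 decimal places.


Using Newton's law of cooling:
t = ln((T_normal - T_ambient) / (T_body - T_ambient)) / k
T_normal - T_ambient = 15.4
T_body - T_ambient = 7.1
Ratio = 2.169014
ln(ratio) = 0.774273
t = 0.774273 / 0.04 = 19.36 hours

19.36


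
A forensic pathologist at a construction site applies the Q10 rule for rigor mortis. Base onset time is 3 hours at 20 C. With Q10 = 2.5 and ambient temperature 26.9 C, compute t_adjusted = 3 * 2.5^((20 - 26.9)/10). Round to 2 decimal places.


Rigor mortis time adjustment:
Exponent = (T_ref - T_actual) / 10 = (20 - 26.9) / 10 = -0.69
Q10 factor = 2.5^-0.69 = 0.5314
t_adjusted = 3 * 0.5314 = 1.59 hours

1.59


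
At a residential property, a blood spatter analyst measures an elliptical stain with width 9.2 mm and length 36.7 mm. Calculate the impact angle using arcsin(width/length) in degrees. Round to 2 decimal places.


Blood spatter impact angle calculation:
width / length = 9.2 / 36.7 = 0.250681
angle = arcsin(0.250681)
angle = 14.52 degrees

14.52


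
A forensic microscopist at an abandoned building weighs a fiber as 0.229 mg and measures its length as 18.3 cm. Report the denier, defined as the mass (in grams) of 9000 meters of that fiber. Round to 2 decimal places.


Denier calculation:
Mass in grams = 0.229 mg / 1000 = 0.000229 g
Length in meters = 18.3 cm / 100 = 0.183 m
Linear density = mass / length = 0.000229 / 0.183 = 0.00125137 g/m
Denier = (g/m) * 9000 = 0.00125137 * 9000 = 11.26

11.26


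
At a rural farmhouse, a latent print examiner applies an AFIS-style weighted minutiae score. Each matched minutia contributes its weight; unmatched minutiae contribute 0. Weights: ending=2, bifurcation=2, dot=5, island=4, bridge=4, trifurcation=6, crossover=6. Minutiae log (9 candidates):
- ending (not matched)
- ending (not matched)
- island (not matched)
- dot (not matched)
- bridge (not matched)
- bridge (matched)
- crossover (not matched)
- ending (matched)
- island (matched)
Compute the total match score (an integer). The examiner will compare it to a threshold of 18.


Weighted minutiae match score:
  ending: not matched, +0
  ending: not matched, +0
  island: not matched, +0
  dot: not matched, +0
  bridge: not matched, +0
  bridge: matched, +4 (running total 4)
  crossover: not matched, +0
  ending: matched, +2 (running total 6)
  island: matched, +4 (running total 10)
Total score = 10
Threshold = 18; verdict = inconclusive

10


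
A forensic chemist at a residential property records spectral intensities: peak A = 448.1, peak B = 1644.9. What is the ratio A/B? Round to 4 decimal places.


Spectral peak ratio:
Peak A = 448.1 counts
Peak B = 1644.9 counts
Ratio = 448.1 / 1644.9 = 0.2724

0.2724


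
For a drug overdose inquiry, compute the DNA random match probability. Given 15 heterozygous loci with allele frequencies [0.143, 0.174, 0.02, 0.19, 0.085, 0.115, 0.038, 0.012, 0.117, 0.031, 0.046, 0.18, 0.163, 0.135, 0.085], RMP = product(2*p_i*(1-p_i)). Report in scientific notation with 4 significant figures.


Computing RMP for 15 loci:
Locus 1: 2 * 0.143 * 0.857 = 0.245102
Locus 2: 2 * 0.174 * 0.826 = 0.287448
Locus 3: 2 * 0.02 * 0.98 = 0.0392
Locus 4: 2 * 0.19 * 0.81 = 0.3078
Locus 5: 2 * 0.085 * 0.915 = 0.15555
Locus 6: 2 * 0.115 * 0.885 = 0.20355
Locus 7: 2 * 0.038 * 0.962 = 0.073112
Locus 8: 2 * 0.012 * 0.988 = 0.023712
Locus 9: 2 * 0.117 * 0.883 = 0.206622
Locus 10: 2 * 0.031 * 0.969 = 0.060078
Locus 11: 2 * 0.046 * 0.954 = 0.087768
Locus 12: 2 * 0.18 * 0.82 = 0.2952
Locus 13: 2 * 0.163 * 0.837 = 0.272862
Locus 14: 2 * 0.135 * 0.865 = 0.23355
Locus 15: 2 * 0.085 * 0.915 = 0.15555
RMP = 1.488e-13

1.488e-13


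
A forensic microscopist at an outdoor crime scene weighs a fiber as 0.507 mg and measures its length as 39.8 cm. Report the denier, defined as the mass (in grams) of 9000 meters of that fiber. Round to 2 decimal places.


Denier calculation:
Mass in grams = 0.507 mg / 1000 = 0.000507 g
Length in meters = 39.8 cm / 100 = 0.398 m
Linear density = mass / length = 0.000507 / 0.398 = 0.00127387 g/m
Denier = (g/m) * 9000 = 0.00127387 * 9000 = 11.46

11.46


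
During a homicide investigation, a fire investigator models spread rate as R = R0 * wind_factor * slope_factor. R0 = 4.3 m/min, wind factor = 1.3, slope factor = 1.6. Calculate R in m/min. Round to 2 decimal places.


Fire spread rate calculation:
R = R0 * wind_factor * slope_factor
= 4.3 * 1.3 * 1.6
= 5.59 * 1.6
= 8.94 m/min

8.94


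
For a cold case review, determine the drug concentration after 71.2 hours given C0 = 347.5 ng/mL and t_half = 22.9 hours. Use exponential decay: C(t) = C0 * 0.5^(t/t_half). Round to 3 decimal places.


Drug concentration decay:
Number of half-lives = t / t_half = 71.2 / 22.9 = 3.10917
Decay factor = 0.5^3.10917 = 0.11589016
C(t) = 347.5 * 0.11589016 = 40.272 ng/mL

40.272


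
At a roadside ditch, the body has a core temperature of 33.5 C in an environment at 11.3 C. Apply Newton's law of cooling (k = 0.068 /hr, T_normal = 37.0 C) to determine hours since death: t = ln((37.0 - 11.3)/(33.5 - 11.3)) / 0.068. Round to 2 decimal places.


Using Newton's law of cooling:
t = ln((T_normal - T_ambient) / (T_body - T_ambient)) / k
T_normal - T_ambient = 25.7
T_body - T_ambient = 22.2
Ratio = 1.157658
ln(ratio) = 0.146399
t = 0.146399 / 0.068 = 2.15 hours

2.15


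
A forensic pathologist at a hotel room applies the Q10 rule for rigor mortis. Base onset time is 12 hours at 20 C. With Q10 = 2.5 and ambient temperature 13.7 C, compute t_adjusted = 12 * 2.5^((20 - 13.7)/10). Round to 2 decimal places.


Rigor mortis time adjustment:
Exponent = (T_ref - T_actual) / 10 = (20 - 13.7) / 10 = 0.63
Q10 factor = 2.5^0.63 = 1.78116
t_adjusted = 12 * 1.78116 = 21.37 hours

21.37


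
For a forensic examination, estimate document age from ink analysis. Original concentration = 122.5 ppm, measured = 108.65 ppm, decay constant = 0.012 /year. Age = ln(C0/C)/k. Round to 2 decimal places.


Document age estimation:
C0/C = 122.5 / 108.65 = 1.127474
ln(C0/C) = 0.11998
t = 0.11998 / 0.012 = 10.00 years

10.00


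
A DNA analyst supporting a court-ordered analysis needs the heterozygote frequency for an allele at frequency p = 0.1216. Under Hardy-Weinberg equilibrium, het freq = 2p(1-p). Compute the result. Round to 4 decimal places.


Hardy-Weinberg heterozygote frequency:
q = 1 - p = 1 - 0.1216 = 0.8784
2pq = 2 * 0.1216 * 0.8784 = 0.2136

0.2136


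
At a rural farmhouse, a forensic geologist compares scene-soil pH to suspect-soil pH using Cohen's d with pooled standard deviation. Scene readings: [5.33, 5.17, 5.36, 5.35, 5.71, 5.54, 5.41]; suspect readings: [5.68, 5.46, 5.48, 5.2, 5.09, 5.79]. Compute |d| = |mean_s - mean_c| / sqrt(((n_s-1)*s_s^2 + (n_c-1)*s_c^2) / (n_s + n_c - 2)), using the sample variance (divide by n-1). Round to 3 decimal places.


Pooled-variance Cohen's d for soil pH comparison:
Scene mean = 37.87 / 7 = 5.41
Suspect mean = 32.7 / 6 = 5.45
Scene sample variance s_s^2 = 0.0295
Suspect sample variance s_c^2 = 0.07232
Pooled variance = ((n_s-1)*s_s^2 + (n_c-1)*s_c^2) / (n_s + n_c - 2) = 0.048964
Pooled SD = sqrt(0.048964) = 0.221278
Mean difference = -0.04
|d| = |-0.04| / 0.221278 = 0.181

0.181


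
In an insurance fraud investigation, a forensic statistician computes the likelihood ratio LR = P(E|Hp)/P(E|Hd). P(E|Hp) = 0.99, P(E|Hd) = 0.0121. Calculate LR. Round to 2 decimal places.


Likelihood ratio calculation:
LR = P(E|Hp) / P(E|Hd)
LR = 0.99 / 0.0121
LR = 81.82

81.82


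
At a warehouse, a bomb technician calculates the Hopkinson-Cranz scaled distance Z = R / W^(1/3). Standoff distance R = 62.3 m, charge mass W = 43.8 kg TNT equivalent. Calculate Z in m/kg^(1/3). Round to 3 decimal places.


Scaled distance calculation:
W^(1/3) = 43.8^(1/3) = 3.524991
Z = R / W^(1/3) = 62.3 / 3.524991
Z = 17.674 m/kg^(1/3)

17.674


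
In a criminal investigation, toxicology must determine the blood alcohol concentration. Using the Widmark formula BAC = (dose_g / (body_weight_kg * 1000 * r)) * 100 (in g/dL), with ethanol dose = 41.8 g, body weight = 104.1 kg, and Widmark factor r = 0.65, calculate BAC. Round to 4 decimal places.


Applying the Widmark formula:
BAC = (dose_g / (body_wt * 1000 * r)) * 100
Denominator = 104.1 * 1000 * 0.65 = 67665
BAC = (41.8 / 67665) * 100
BAC = 0.0618 g/dL

0.0618


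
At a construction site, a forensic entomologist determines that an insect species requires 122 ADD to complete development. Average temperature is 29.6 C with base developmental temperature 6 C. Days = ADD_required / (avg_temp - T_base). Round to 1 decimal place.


Insect development time:
Effective temperature = avg_temp - T_base = 29.6 - 6 = 23.6 C
Days = ADD / effective_temp = 122 / 23.6 = 5.2 days

5.2


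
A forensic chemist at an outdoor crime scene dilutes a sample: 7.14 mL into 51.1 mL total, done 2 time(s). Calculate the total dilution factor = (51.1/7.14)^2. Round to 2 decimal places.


Dilution factor calculation:
Single dilution = V_total / V_sample = 51.1 / 7.14 ≈ 7.156863
Number of dilutions = 2
Total DF = (51.1 / 7.14)^2 (full precision, rounded at the end) = 51.22

51.22


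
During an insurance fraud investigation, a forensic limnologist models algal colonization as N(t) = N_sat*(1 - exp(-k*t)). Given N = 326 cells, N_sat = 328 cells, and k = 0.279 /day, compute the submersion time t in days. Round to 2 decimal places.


PMSI from diatom colonization curve:
N / N_sat = 326 / 328 = 0.993902
1 - N/N_sat = 0.006098
ln(1 - N/N_sat) = -5.099794
t = -ln(1 - N/N_sat) / k = -(-5.099794) / 0.279 = 18.28 days

18.28


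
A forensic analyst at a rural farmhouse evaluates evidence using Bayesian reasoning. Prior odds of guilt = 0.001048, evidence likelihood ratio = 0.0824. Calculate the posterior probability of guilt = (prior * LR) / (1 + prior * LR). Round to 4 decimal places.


Bayesian evidence evaluation:
Posterior odds = prior_odds * LR = 0.001048 * 0.0824 = 0.0000863552
Posterior probability = posterior_odds / (1 + posterior_odds)
= 0.0000863552 / (1 + 0.0000863552)
= 0.0000863552 / 1.0000863552
= 0.0001

0.0001


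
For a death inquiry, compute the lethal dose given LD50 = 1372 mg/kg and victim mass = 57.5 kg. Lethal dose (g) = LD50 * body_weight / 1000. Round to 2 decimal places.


Lethal dose calculation:
Lethal dose = LD50 * body_weight / 1000
= 1372 * 57.5 / 1000
= 78890 / 1000
= 78.89 g

78.89


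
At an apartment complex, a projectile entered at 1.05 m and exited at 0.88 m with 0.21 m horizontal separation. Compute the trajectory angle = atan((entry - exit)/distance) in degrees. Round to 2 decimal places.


Bullet trajectory angle:
Height difference = 1.05 - 0.88 = 0.17 m
angle = atan(0.17 / 0.21)
angle = atan(0.809524)
angle = 38.99 degrees

38.99


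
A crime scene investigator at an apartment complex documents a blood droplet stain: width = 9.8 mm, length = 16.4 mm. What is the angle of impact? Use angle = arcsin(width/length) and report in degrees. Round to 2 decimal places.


Blood spatter impact angle calculation:
width / length = 9.8 / 16.4 = 0.597561
angle = arcsin(0.597561)
angle = 36.70 degrees

36.70


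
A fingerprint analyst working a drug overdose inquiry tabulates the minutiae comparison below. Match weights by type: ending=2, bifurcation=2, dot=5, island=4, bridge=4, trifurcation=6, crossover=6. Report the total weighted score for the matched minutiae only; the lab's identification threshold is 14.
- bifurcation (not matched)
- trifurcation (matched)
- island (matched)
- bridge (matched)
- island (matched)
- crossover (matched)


Weighted minutiae match score:
  bifurcation: not matched, +0
  trifurcation: matched, +6 (running total 6)
  island: matched, +4 (running total 10)
  bridge: matched, +4 (running total 14)
  island: matched, +4 (running total 18)
  crossover: matched, +6 (running total 24)
Total score = 24
Threshold = 14; verdict = identification

24


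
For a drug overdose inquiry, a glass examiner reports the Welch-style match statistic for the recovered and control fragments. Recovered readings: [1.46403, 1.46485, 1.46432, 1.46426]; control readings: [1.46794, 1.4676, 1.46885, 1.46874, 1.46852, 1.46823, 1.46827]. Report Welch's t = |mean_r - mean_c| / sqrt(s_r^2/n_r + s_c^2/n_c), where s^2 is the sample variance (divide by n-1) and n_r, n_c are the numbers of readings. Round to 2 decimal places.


Welch's t-criterion for glass RI comparison:
Recovered mean = sum / n_r = 5.85746 / 4 = 1.464365
Control mean = sum / n_c = 10.27815 / 7 = 1.4683071
Recovered sample variance s_r^2 = 1.20167e-07
Control sample variance s_c^2 = 1.94924e-07
Welch SE (unpooled) = sqrt(s_r^2/n_r + s_c^2/n_c) = sqrt(3.00417e-08 + 2.78463e-08) = sqrt(5.7888e-08) = 0.000240599
|mean_r - mean_c| = 0.00394214
t = 0.00394214 / 0.000240599 = 16.38

16.38


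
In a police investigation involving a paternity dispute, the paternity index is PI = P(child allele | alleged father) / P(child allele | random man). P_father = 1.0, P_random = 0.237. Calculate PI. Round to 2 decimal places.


Paternity Index calculation:
PI = P(allele|father) / P(allele|random)
PI = 1.0 / 0.237
PI = 4.22

4.22


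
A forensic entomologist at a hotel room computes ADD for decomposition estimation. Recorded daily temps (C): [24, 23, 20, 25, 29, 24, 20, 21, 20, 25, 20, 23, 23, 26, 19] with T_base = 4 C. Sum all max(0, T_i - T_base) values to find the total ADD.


Computing ADD day by day:
Day 1: max(0, 24 - 4) = 20
Day 2: max(0, 23 - 4) = 19
Day 3: max(0, 20 - 4) = 16
Day 4: max(0, 25 - 4) = 21
Day 5: max(0, 29 - 4) = 25
Day 6: max(0, 24 - 4) = 20
Day 7: max(0, 20 - 4) = 16
Day 8: max(0, 21 - 4) = 17
Day 9: max(0, 20 - 4) = 16
Day 10: max(0, 25 - 4) = 21
Day 11: max(0, 20 - 4) = 16
Day 12: max(0, 23 - 4) = 19
Day 13: max(0, 23 - 4) = 19
Day 14: max(0, 26 - 4) = 22
Day 15: max(0, 19 - 4) = 15
Total ADD = 282

282


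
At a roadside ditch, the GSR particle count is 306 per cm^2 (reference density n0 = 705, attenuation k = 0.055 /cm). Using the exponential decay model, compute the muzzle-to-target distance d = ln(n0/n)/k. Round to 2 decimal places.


GSR distance calculation:
n0/n = 705 / 306 = 2.303922
ln(n0/n) = 0.834613
d = 0.834613 / 0.055 = 15.17 cm

15.17


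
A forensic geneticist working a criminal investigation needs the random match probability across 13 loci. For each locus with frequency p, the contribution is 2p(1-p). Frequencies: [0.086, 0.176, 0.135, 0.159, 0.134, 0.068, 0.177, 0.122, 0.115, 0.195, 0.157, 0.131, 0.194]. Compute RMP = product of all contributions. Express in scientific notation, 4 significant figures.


Computing RMP for 13 loci:
Locus 1: 2 * 0.086 * 0.914 = 0.157208
Locus 2: 2 * 0.176 * 0.824 = 0.290048
Locus 3: 2 * 0.135 * 0.865 = 0.23355
Locus 4: 2 * 0.159 * 0.841 = 0.267438
Locus 5: 2 * 0.134 * 0.866 = 0.232088
Locus 6: 2 * 0.068 * 0.932 = 0.126752
Locus 7: 2 * 0.177 * 0.823 = 0.291342
Locus 8: 2 * 0.122 * 0.878 = 0.214232
Locus 9: 2 * 0.115 * 0.885 = 0.20355
Locus 10: 2 * 0.195 * 0.805 = 0.31395
Locus 11: 2 * 0.157 * 0.843 = 0.264702
Locus 12: 2 * 0.131 * 0.869 = 0.227678
Locus 13: 2 * 0.194 * 0.806 = 0.312728
RMP = 6.298e-09

6.298e-09


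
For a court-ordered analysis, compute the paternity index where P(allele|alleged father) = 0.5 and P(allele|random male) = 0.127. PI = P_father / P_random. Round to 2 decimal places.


Paternity Index calculation:
PI = P(allele|father) / P(allele|random)
PI = 0.5 / 0.127
PI = 3.94

3.94


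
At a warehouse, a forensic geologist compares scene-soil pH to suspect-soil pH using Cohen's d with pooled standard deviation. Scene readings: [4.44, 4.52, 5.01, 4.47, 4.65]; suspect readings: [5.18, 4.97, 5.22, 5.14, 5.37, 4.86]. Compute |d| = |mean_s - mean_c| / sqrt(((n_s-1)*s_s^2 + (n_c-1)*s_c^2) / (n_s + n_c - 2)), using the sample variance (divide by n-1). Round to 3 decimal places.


Pooled-variance Cohen's d for soil pH comparison:
Scene mean = 23.09 / 5 = 4.618
Suspect mean = 30.74 / 6 = 5.123333
Scene sample variance s_s^2 = 0.05447
Suspect sample variance s_c^2 = 0.033307
Pooled variance = ((n_s-1)*s_s^2 + (n_c-1)*s_c^2) / (n_s + n_c - 2) = 0.042713
Pooled SD = sqrt(0.042713) = 0.206671
Mean difference = -0.505333
|d| = |-0.505333| / 0.206671 = 2.445

2.445


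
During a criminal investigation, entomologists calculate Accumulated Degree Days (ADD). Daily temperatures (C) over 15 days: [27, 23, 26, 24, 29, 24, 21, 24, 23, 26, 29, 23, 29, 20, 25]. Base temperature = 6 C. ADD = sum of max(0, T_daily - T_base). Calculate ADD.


Computing ADD day by day:
Day 1: max(0, 27 - 6) = 21
Day 2: max(0, 23 - 6) = 17
Day 3: max(0, 26 - 6) = 20
Day 4: max(0, 24 - 6) = 18
Day 5: max(0, 29 - 6) = 23
Day 6: max(0, 24 - 6) = 18
Day 7: max(0, 21 - 6) = 15
Day 8: max(0, 24 - 6) = 18
Day 9: max(0, 23 - 6) = 17
Day 10: max(0, 26 - 6) = 20
Day 11: max(0, 29 - 6) = 23
Day 12: max(0, 23 - 6) = 17
Day 13: max(0, 29 - 6) = 23
Day 14: max(0, 20 - 6) = 14
Day 15: max(0, 25 - 6) = 19
Total ADD = 283

283


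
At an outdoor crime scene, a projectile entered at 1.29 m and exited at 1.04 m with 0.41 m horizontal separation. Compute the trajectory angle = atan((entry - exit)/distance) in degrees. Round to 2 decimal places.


Bullet trajectory angle:
Height difference = 1.29 - 1.04 = 0.25 m
angle = atan(0.25 / 0.41)
angle = atan(0.609756)
angle = 31.37 degrees

31.37


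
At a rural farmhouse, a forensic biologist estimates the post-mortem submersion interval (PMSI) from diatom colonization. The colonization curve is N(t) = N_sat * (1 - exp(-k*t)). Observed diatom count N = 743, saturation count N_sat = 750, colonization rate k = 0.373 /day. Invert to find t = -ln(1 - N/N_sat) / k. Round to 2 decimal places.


PMSI from diatom colonization curve:
N / N_sat = 743 / 750 = 0.990667
1 - N/N_sat = 0.009333
ln(1 - N/N_sat) = -4.674199
t = -ln(1 - N/N_sat) / k = -(-4.674199) / 0.373 = 12.53 days

12.53


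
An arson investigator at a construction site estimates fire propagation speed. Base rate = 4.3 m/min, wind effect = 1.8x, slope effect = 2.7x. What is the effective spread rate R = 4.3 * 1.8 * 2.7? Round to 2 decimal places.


Fire spread rate calculation:
R = R0 * wind_factor * slope_factor
= 4.3 * 1.8 * 2.7
= 7.74 * 2.7
= 20.90 m/min

20.90


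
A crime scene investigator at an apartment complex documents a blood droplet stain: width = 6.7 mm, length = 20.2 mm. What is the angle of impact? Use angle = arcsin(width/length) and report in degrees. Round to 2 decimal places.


Blood spatter impact angle calculation:
width / length = 6.7 / 20.2 = 0.331683
angle = arcsin(0.331683)
angle = 19.37 degrees

19.37


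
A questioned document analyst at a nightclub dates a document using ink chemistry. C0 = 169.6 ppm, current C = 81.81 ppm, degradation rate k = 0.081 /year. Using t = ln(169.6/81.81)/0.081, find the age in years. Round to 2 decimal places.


Document age estimation:
C0/C = 169.6 / 81.81 = 2.073096
ln(C0/C) = 0.729043
t = 0.729043 / 0.081 = 9.00 years

9.00


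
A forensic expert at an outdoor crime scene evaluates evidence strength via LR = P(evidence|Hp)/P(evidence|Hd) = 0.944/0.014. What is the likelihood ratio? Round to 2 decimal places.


Likelihood ratio calculation:
LR = P(E|Hp) / P(E|Hd)
LR = 0.944 / 0.014
LR = 67.43

67.43


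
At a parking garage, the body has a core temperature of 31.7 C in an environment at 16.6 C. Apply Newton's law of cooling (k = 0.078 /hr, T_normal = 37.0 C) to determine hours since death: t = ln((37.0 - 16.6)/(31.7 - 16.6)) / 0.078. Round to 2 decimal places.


Using Newton's law of cooling:
t = ln((T_normal - T_ambient) / (T_body - T_ambient)) / k
T_normal - T_ambient = 20.4
T_body - T_ambient = 15.1
Ratio = 1.350993
ln(ratio) = 0.30084
t = 0.30084 / 0.078 = 3.86 hours

3.86


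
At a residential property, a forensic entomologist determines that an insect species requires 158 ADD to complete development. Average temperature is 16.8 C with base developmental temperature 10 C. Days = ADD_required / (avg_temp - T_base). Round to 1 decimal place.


Insect development time:
Effective temperature = avg_temp - T_base = 16.8 - 10 = 6.8 C
Days = ADD / effective_temp = 158 / 6.8 = 23.2 days

23.2


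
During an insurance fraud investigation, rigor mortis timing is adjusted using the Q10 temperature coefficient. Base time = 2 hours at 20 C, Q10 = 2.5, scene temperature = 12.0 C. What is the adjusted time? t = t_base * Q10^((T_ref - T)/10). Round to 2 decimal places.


Rigor mortis time adjustment:
Exponent = (T_ref - T_actual) / 10 = (20 - 12.0) / 10 = 0.8
Q10 factor = 2.5^0.8 = 2.08138
t_adjusted = 2 * 2.08138 = 4.16 hours

4.16


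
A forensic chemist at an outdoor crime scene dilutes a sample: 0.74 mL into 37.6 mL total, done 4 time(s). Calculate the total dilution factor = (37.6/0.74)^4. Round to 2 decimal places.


Dilution factor calculation:
Single dilution = V_total / V_sample = 37.6 / 0.74 ≈ 50.810811
Number of dilutions = 4
Total DF = (37.6 / 0.74)^4 (full precision, rounded at the end) = 6665373.66

6665373.66


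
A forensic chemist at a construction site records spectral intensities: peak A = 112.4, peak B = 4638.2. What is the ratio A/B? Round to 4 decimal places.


Spectral peak ratio:
Peak A = 112.4 counts
Peak B = 4638.2 counts
Ratio = 112.4 / 4638.2 = 0.0242

0.0242


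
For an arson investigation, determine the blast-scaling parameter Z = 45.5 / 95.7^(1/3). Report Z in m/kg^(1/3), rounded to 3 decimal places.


Scaled distance calculation:
W^(1/3) = 95.7^(1/3) = 4.574082
Z = R / W^(1/3) = 45.5 / 4.574082
Z = 9.947 m/kg^(1/3)

9.947


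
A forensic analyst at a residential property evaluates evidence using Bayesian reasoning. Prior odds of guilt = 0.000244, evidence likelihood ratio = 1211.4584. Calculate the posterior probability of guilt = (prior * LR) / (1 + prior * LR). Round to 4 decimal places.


Bayesian evidence evaluation:
Posterior odds = prior_odds * LR = 0.000244 * 1211.4584 = 0.2955958
Posterior probability = posterior_odds / (1 + posterior_odds)
= 0.2955958 / (1 + 0.2955958)
= 0.2955958 / 1.2955958
= 0.2282

0.2282


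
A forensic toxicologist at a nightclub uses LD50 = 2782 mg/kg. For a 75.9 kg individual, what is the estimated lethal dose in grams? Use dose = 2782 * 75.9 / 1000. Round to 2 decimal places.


Lethal dose calculation:
Lethal dose = LD50 * body_weight / 1000
= 2782 * 75.9 / 1000
= 211153.8 / 1000
= 211.15 g

211.15


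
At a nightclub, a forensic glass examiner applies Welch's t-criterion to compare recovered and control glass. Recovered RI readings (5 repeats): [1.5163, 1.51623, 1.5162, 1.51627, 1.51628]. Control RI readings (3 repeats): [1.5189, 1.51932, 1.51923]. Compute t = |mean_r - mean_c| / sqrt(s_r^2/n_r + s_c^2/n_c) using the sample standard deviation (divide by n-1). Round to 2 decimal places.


Welch's t-criterion for glass RI comparison:
Recovered mean = sum / n_r = 7.58128 / 5 = 1.516256
Control mean = sum / n_c = 4.55745 / 3 = 1.51915
Recovered sample variance s_r^2 = 1.63e-09
Control sample variance s_c^2 = 4.89e-08
Welch SE (unpooled) = sqrt(s_r^2/n_r + s_c^2/n_c) = sqrt(3.26e-10 + 1.63e-08) = sqrt(1.6626e-08) = 0.000128942
|mean_r - mean_c| = 0.002894
t = 0.002894 / 0.000128942 = 22.44

22.44


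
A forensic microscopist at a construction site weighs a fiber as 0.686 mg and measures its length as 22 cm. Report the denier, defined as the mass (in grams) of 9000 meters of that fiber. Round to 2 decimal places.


Denier calculation:
Mass in grams = 0.686 mg / 1000 = 0.000686 g
Length in meters = 22 cm / 100 = 0.22 m
Linear density = mass / length = 0.000686 / 0.22 = 0.00311818 g/m
Denier = (g/m) * 9000 = 0.00311818 * 9000 = 28.06

28.06


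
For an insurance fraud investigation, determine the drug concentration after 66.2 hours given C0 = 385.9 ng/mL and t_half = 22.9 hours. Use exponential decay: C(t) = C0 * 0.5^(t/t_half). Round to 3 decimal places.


Drug concentration decay:
Number of half-lives = t / t_half = 66.2 / 22.9 = 2.89083
Decay factor = 0.5^2.89083 = 0.13482594
C(t) = 385.9 * 0.13482594 = 52.029 ng/mL

52.029


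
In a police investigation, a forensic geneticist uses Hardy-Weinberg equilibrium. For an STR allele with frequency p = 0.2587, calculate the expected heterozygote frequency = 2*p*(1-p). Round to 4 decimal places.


Hardy-Weinberg heterozygote frequency:
q = 1 - p = 1 - 0.2587 = 0.7413
2pq = 2 * 0.2587 * 0.7413 = 0.3835

0.3835


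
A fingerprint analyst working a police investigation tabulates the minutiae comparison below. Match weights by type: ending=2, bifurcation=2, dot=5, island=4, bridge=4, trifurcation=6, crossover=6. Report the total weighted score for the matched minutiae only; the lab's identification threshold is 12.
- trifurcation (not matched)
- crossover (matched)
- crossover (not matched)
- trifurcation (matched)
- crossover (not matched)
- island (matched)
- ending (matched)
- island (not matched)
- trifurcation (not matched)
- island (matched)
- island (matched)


Weighted minutiae match score:
  trifurcation: not matched, +0
  crossover: matched, +6 (running total 6)
  crossover: not matched, +0
  trifurcation: matched, +6 (running total 12)
  crossover: not matched, +0
  island: matched, +4 (running total 16)
  ending: matched, +2 (running total 18)
  island: not matched, +0
  trifurcation: not matched, +0
  island: matched, +4 (running total 22)
  island: matched, +4 (running total 26)
Total score = 26
Threshold = 12; verdict = identification

26


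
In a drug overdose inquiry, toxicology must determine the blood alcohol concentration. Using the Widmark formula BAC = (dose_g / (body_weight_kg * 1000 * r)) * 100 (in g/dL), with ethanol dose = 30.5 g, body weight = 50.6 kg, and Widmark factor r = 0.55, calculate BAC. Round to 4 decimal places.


Applying the Widmark formula:
BAC = (dose_g / (body_wt * 1000 * r)) * 100
Denominator = 50.6 * 1000 * 0.55 = 27830
BAC = (30.5 / 27830) * 100
BAC = 0.1096 g/dL

0.1096


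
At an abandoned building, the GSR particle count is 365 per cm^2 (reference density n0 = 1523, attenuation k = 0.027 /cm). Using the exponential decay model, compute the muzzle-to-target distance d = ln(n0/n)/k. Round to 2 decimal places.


GSR distance calculation:
n0/n = 1523 / 365 = 4.172603
ln(n0/n) = 1.42854
d = 1.42854 / 0.027 = 52.91 cm

52.91


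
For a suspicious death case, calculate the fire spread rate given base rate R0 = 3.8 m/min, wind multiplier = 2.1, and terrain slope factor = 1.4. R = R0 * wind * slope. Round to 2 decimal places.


Fire spread rate calculation:
R = R0 * wind_factor * slope_factor
= 3.8 * 2.1 * 1.4
= 7.98 * 1.4
= 11.17 m/min

11.17


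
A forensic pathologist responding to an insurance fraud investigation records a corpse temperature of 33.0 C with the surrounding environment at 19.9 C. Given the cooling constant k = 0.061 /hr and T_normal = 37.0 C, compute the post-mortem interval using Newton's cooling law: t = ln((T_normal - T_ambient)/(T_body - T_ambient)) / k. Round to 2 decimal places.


Using Newton's law of cooling:
t = ln((T_normal - T_ambient) / (T_body - T_ambient)) / k
T_normal - T_ambient = 17.1
T_body - T_ambient = 13.1
Ratio = 1.305344
ln(ratio) = 0.266467
t = 0.266467 / 0.061 = 4.37 hours

4.37


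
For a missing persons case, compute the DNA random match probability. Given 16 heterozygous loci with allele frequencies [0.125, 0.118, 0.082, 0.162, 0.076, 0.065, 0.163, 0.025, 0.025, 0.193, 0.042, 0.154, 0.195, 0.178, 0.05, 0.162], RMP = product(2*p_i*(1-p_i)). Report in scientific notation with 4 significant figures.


Computing RMP for 16 loci:
Locus 1: 2 * 0.125 * 0.875 = 0.21875
Locus 2: 2 * 0.118 * 0.882 = 0.208152
Locus 3: 2 * 0.082 * 0.918 = 0.150552
Locus 4: 2 * 0.162 * 0.838 = 0.271512
Locus 5: 2 * 0.076 * 0.924 = 0.140448
Locus 6: 2 * 0.065 * 0.935 = 0.12155
Locus 7: 2 * 0.163 * 0.837 = 0.272862
Locus 8: 2 * 0.025 * 0.975 = 0.04875
Locus 9: 2 * 0.025 * 0.975 = 0.04875
Locus 10: 2 * 0.193 * 0.807 = 0.311502
Locus 11: 2 * 0.042 * 0.958 = 0.080472
Locus 12: 2 * 0.154 * 0.846 = 0.260568
Locus 13: 2 * 0.195 * 0.805 = 0.31395
Locus 14: 2 * 0.178 * 0.822 = 0.292632
Locus 15: 2 * 0.05 * 0.95 = 0.095
Locus 16: 2 * 0.162 * 0.838 = 0.271512
RMP = 3.189e-13

3.189e-13


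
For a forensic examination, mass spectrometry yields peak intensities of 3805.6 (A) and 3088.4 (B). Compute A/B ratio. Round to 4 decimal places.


Spectral peak ratio:
Peak A = 3805.6 counts
Peak B = 3088.4 counts
Ratio = 3805.6 / 3088.4 = 1.2322

1.2322


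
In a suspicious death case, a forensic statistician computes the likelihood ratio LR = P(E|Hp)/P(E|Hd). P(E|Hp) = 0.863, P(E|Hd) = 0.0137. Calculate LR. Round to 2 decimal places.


Likelihood ratio calculation:
LR = P(E|Hp) / P(E|Hd)
LR = 0.863 / 0.0137
LR = 62.99

62.99


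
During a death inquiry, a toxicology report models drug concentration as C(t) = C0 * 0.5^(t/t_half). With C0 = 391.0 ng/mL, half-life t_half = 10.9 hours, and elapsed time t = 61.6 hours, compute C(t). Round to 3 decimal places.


Drug concentration decay:
Number of half-lives = t / t_half = 61.6 / 10.9 = 5.651376
Decay factor = 0.5^5.651376 = 0.01989602
C(t) = 391.0 * 0.01989602 = 7.779 ng/mL

7.779


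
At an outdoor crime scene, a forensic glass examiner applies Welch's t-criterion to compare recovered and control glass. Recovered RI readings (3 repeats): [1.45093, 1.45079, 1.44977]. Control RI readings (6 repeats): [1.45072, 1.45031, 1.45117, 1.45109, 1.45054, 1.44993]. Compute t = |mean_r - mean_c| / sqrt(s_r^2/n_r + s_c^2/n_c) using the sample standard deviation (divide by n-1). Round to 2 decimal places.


Welch's t-criterion for glass RI comparison:
Recovered mean = sum / n_r = 4.35149 / 3 = 1.4504967
Control mean = sum / n_c = 8.70376 / 6 = 1.4506267
Recovered sample variance s_r^2 = 4.00933e-07
Control sample variance s_c^2 = 2.22347e-07
Welch SE (unpooled) = sqrt(s_r^2/n_r + s_c^2/n_c) = sqrt(1.33644e-07 + 3.70578e-08) = sqrt(1.70702e-07) = 0.000413161
|mean_r - mean_c| = 0.00013
t = 0.00013 / 0.000413161 = 0.31

0.31


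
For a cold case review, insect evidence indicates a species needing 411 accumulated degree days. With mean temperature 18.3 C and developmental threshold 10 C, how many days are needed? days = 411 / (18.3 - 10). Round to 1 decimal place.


Insect development time:
Effective temperature = avg_temp - T_base = 18.3 - 10 = 8.3 C
Days = ADD / effective_temp = 411 / 8.3 = 49.5 days

49.5


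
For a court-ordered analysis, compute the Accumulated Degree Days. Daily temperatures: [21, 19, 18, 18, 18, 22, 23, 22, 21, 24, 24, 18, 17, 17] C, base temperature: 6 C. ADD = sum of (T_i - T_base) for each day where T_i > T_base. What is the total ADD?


Computing ADD day by day:
Day 1: max(0, 21 - 6) = 15
Day 2: max(0, 19 - 6) = 13
Day 3: max(0, 18 - 6) = 12
Day 4: max(0, 18 - 6) = 12
Day 5: max(0, 18 - 6) = 12
Day 6: max(0, 22 - 6) = 16
Day 7: max(0, 23 - 6) = 17
Day 8: max(0, 22 - 6) = 16
Day 9: max(0, 21 - 6) = 15
Day 10: max(0, 24 - 6) = 18
Day 11: max(0, 24 - 6) = 18
Day 12: max(0, 18 - 6) = 12
Day 13: max(0, 17 - 6) = 11
Day 14: max(0, 17 - 6) = 11
Total ADD = 198

198


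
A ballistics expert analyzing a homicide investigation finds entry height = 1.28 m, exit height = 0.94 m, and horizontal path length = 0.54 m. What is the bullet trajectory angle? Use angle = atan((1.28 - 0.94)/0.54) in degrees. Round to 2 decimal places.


Bullet trajectory angle:
Height difference = 1.28 - 0.94 = 0.34 m
angle = atan(0.34 / 0.54)
angle = atan(0.62963)
angle = 32.20 degrees

32.20


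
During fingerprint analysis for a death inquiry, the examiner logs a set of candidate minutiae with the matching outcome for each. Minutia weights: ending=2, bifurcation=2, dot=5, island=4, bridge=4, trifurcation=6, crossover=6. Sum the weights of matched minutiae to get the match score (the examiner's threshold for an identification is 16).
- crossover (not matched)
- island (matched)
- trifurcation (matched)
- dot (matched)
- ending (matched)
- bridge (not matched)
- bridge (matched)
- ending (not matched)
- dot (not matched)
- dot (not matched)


Weighted minutiae match score:
  crossover: not matched, +0
  island: matched, +4 (running total 4)
  trifurcation: matched, +6 (running total 10)
  dot: matched, +5 (running total 15)
  ending: matched, +2 (running total 17)
  bridge: not matched, +0
  bridge: matched, +4 (running total 21)
  ending: not matched, +0
  dot: not matched, +0
  dot: not matched, +0
Total score = 21
Threshold = 16; verdict = identification

21
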